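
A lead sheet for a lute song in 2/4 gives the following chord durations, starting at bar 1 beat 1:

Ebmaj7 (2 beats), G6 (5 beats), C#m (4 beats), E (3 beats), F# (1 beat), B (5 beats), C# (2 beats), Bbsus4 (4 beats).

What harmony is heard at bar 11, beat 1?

Beat 1 of bar 11 is beat (11−1)×2 + 1 = 21 overall.
Running totals: Ebmaj7 ends at 2, G6 ends at 7, C#m ends at 11, E ends at 14, F# ends at 15, B ends at 20, C# ends at 22.
Beat 21 falls within C#.

C#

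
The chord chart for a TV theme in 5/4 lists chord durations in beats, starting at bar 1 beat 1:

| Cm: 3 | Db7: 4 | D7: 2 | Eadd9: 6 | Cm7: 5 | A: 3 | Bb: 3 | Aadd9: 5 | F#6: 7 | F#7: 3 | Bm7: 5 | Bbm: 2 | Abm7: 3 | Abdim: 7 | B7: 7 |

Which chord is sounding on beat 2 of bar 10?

Bbm

Beat 2 of bar 10 is beat (10−1)×5 + 2 = 47 overall.
Running totals: Cm ends at 3, Db7 ends at 7, D7 ends at 9, Eadd9 ends at 15, Cm7 ends at 20, A ends at 23, Bb ends at 26, Aadd9 ends at 31, F#6 ends at 38, F#7 ends at 41, Bm7 ends at 46, Bbm ends at 48.
Beat 47 falls within Bbm.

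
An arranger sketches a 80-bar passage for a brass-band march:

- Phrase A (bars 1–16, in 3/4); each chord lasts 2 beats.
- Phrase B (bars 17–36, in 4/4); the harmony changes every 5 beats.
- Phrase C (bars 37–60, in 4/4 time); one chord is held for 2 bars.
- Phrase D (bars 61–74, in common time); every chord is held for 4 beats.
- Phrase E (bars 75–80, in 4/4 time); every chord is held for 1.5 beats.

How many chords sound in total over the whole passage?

82 chords

A has 48 beats and chords last 2 each, so 24 chords.
B has 80 beats and chords last 5 each, so 16 chords.
C has 96 beats and chords last 8 each, so 12 chords.
D has 56 beats and chords last 4 each, so 14 chords.
E has 24 beats and chords last 1.5 each, so 16 chords.
Total: 24 + 16 + 12 + 14 + 16 = 82.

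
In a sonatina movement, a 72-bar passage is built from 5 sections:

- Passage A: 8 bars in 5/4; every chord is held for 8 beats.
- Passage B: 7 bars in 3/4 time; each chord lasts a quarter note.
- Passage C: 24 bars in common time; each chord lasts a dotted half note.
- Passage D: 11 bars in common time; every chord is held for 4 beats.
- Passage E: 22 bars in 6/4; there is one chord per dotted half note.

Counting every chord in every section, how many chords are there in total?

A has 40 beats and chords last 8 each, so 5 chords.
B has 21 beats and chords last 1 each, so 21 chords.
C has 96 beats and chords last 3 each, so 32 chords.
D has 44 beats and chords last 4 each, so 11 chords.
E has 132 beats and chords last 3 each, so 44 chords.
Total: 5 + 21 + 32 + 11 + 44 = 113.

113 chords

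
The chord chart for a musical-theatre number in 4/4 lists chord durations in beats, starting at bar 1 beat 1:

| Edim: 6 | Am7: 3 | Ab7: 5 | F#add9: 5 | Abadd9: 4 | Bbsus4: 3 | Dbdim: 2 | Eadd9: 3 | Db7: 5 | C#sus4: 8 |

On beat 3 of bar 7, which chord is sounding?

Dbdim

Beat 3 of bar 7 is beat (7−1)×4 + 3 = 27 overall.
Running totals: Edim ends at 6, Am7 ends at 9, Ab7 ends at 14, F#add9 ends at 19, Abadd9 ends at 23, Bbsus4 ends at 26, Dbdim ends at 28.
Beat 27 falls within Dbdim.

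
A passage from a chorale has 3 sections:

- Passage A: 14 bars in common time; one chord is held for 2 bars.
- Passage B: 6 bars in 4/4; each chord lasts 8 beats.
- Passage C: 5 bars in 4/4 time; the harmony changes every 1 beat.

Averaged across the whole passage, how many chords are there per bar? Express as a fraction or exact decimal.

A: 14 × 4 = 56 beats ÷ 8 = 7 chords.
B: 6 × 4 = 24 beats ÷ 8 = 3 chords.
C: 5 × 4 = 20 beats ÷ 1 = 20 chords.
Overall: 30 chords over 25 bars → 30/25 = 1.2 chords per bar.

1.2 chords per bar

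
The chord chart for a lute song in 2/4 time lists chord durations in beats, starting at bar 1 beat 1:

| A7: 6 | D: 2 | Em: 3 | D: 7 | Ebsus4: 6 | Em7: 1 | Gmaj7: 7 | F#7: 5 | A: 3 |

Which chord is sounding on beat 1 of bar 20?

A

Beat 1 of bar 20 is beat (20−1)×2 + 1 = 39 overall.
Running totals: A7 ends at 6, D ends at 8, Em ends at 11, D ends at 18, Ebsus4 ends at 24, Em7 ends at 25, Gmaj7 ends at 32, F#7 ends at 37, A ends at 40.
Beat 39 falls within A.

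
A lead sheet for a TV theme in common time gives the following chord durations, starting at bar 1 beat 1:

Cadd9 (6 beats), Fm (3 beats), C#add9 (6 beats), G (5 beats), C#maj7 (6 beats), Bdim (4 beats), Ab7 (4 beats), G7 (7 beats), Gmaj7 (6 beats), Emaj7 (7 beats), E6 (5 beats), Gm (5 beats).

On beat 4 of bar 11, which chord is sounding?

Gmaj7

Beat 4 of bar 11 is beat (11−1)×4 + 4 = 44 overall.
Running totals: Cadd9 ends at 6, Fm ends at 9, C#add9 ends at 15, G ends at 20, C#maj7 ends at 26, Bdim ends at 30, Ab7 ends at 34, G7 ends at 41, Gmaj7 ends at 47.
Beat 44 falls within Gmaj7.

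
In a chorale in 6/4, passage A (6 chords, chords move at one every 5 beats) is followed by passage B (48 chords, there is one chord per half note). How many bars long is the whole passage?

21 bars

A: 6 × 5 = 30 beats = 5 bars.
B: 48 × 2 = 96 beats = 16 bars.
Total: 5 + 16 = 21 bars.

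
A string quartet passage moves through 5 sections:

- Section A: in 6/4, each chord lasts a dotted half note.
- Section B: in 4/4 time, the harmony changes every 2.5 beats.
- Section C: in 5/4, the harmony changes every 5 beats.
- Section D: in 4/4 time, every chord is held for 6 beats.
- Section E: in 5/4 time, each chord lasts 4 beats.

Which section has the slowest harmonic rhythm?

Section D

A: 6/3 = 2 chords/bar.
B: 4/2.5 = 1.6 chords/bar.
C: 5/5 = 1 chord/bar.
D: 4/6 = 2/3 chords/bar.
E: 5/4 = 1.25 chords/bar.
Slowest is D at 2/3 chords/bar.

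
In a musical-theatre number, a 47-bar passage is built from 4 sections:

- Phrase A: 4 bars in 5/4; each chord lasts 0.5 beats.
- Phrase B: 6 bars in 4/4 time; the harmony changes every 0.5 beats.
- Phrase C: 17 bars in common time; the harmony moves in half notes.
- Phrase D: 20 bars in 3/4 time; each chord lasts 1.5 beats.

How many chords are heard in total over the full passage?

162 chords

A has 20 beats and chords last 0.5 each, so 40 chords.
B has 24 beats and chords last 0.5 each, so 48 chords.
C has 68 beats and chords last 2 each, so 34 chords.
D has 60 beats and chords last 1.5 each, so 40 chords.
Total: 40 + 48 + 34 + 40 = 162.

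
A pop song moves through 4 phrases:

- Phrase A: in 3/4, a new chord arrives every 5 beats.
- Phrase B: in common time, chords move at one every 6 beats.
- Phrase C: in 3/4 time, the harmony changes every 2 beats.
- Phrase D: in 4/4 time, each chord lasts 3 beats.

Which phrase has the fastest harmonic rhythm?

Phrase C

A: 3/5 = 0.6 chords/bar.
B: 4/6 = 2/3 chords/bar.
C: 3/2 = 1.5 chords/bar.
D: 4/3 = 4/3 chords/bar.
Fastest is C at 1.5 chords/bar.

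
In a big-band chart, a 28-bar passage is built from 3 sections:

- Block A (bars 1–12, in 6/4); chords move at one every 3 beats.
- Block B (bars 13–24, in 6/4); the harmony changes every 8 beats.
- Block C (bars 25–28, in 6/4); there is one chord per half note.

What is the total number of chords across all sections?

45 chords

A has 72 beats and chords last 3 each, so 24 chords.
B has 72 beats and chords last 8 each, so 9 chords.
C has 24 beats and chords last 2 each, so 12 chords.
Total: 24 + 9 + 12 = 45.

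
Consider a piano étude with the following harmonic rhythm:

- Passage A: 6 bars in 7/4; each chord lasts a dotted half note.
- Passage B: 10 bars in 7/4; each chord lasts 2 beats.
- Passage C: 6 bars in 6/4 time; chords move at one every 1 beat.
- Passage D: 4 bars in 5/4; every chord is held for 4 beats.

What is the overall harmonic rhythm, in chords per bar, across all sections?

45/13 chords per bar

A: 6 × 7 = 42 beats ÷ 3 = 14 chords.
B: 10 × 7 = 70 beats ÷ 2 = 35 chords.
C: 6 × 6 = 36 beats ÷ 1 = 36 chords.
D: 4 × 5 = 20 beats ÷ 4 = 5 chords.
Overall: 90 chords over 26 bars → 90/26 = 45/13 chords per bar.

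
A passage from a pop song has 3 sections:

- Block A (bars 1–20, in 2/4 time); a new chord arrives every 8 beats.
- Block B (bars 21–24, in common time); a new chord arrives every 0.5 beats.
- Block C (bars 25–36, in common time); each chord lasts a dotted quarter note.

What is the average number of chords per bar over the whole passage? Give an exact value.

A: 20 × 2 = 40 beats ÷ 8 = 5 chords.
B: 4 × 4 = 16 beats ÷ 0.5 = 32 chords.
C: 12 × 4 = 48 beats ÷ 1.5 = 32 chords.
Overall: 69 chords over 36 bars → 69/36 = 23/12 chords per bar.

23/12 chords per bar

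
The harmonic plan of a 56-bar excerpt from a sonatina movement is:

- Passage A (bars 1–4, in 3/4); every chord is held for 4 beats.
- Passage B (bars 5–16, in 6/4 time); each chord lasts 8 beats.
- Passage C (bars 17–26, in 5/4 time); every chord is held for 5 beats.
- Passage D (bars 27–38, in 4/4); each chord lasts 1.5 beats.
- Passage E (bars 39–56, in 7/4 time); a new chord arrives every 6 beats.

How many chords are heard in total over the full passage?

75 chords

A: 4 bars × 3 beats = 12 beats; 4 beats/chord → 3 chords.
B: 12 bars × 6 beats = 72 beats; 8 beats/chord → 9 chords.
C: 10 bars × 5 beats = 50 beats; 5 beats/chord → 10 chords.
D: 12 bars × 4 beats = 48 beats; 1.5 beats/chord → 32 chords.
E: 18 bars × 7 beats = 126 beats; 6 beats/chord → 21 chords.
Total: 3 + 9 + 10 + 32 + 21 = 75.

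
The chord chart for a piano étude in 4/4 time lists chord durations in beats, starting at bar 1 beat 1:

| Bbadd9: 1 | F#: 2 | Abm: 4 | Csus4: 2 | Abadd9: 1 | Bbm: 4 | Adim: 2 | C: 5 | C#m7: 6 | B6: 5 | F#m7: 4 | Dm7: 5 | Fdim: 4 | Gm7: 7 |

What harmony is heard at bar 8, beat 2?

Beat 2 of bar 8 is beat (8−1)×4 + 2 = 30 overall.
Running totals: Bbadd9 ends at 1, F# ends at 3, Abm ends at 7, Csus4 ends at 9, Abadd9 ends at 10, Bbm ends at 14, Adim ends at 16, C ends at 21, C#m7 ends at 27, B6 ends at 32.
Beat 30 falls within B6.

B6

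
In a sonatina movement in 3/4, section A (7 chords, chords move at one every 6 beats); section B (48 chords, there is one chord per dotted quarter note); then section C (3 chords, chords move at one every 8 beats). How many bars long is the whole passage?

A: 7 × 6 = 42 beats = 14 bars.
B: 48 × 1.5 = 72 beats = 24 bars.
C: 3 × 8 = 24 beats = 8 bars.
Total: 14 + 24 + 8 = 46 bars.

46 bars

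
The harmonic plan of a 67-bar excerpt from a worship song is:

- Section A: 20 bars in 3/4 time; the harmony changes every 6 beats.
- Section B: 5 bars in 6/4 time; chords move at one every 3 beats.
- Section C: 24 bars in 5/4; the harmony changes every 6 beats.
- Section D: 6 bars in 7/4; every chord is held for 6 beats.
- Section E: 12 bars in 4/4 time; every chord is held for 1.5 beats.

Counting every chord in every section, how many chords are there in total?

79 chords

A: 20·3 = 60 beats, 60/6 = 10 chords.
B: 5·6 = 30 beats, 30/3 = 10 chords.
C: 24·5 = 120 beats, 120/6 = 20 chords.
D: 6·7 = 42 beats, 42/6 = 7 chords.
E: 12·4 = 48 beats, 48/1.5 = 32 chords.
Total: 10 + 10 + 20 + 7 + 32 = 79.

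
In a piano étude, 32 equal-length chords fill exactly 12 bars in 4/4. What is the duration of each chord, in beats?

1.5 beats

12 bars × 4 beats/bar = 48 beats total.
48 beats ÷ 32 chords = 1.5 beats per chord.
(That is a dotted quarter note.)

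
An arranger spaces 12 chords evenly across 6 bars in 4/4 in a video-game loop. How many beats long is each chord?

6 bars × 4 beats/bar = 24 beats total.
24 beats ÷ 12 chords = 2 beats per chord.
(That is a half note.)

2 beats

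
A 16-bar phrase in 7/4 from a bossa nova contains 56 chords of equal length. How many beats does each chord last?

2 beats

16 bars × 7 beats/bar = 112 beats total.
112 beats ÷ 56 chords = 2 beats per chord.
(That is a half note.)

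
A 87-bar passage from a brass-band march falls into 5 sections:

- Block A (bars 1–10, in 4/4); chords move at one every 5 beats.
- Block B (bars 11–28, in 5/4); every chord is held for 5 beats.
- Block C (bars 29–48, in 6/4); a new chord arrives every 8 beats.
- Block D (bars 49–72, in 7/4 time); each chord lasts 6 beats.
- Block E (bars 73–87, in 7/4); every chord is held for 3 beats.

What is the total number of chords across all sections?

104 chords

A has 40 beats and chords last 5 each, so 8 chords.
B has 90 beats and chords last 5 each, so 18 chords.
C has 120 beats and chords last 8 each, so 15 chords.
D has 168 beats and chords last 6 each, so 28 chords.
E has 105 beats and chords last 3 each, so 35 chords.
Total: 8 + 18 + 15 + 28 + 35 = 104.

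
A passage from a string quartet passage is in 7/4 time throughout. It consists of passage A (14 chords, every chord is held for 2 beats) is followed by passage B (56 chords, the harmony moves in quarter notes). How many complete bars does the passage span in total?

A: 14 × 2 = 28 beats = 4 bars.
B: 56 × 1 = 56 beats = 8 bars.
Total: 4 + 8 = 12 bars.

12 bars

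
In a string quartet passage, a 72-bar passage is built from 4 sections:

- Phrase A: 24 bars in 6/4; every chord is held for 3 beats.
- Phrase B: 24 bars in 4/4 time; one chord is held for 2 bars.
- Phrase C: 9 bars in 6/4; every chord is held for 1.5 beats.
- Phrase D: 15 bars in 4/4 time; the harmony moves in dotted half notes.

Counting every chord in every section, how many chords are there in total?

116 chords

A: 24·6 = 144 beats, 144/3 = 48 chords.
B: 24·4 = 96 beats, 96/8 = 12 chords.
C: 9·6 = 54 beats, 54/1.5 = 36 chords.
D: 15·4 = 60 beats, 60/3 = 20 chords.
Total: 48 + 12 + 36 + 20 = 116.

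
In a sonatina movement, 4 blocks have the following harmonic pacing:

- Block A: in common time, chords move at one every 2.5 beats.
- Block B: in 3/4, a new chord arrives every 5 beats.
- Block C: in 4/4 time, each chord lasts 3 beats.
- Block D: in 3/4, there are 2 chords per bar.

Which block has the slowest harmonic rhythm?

Block B

A: 4/2.5 = 1.6 chords/bar.
B: 3/5 = 0.6 chords/bar.
C: 4/3 = 4/3 chords/bar.
D: 3/1.5 = 2 chords/bar.
Slowest is B at 0.6 chords/bar.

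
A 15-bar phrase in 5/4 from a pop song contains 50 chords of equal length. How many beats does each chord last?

15 bars × 5 beats/bar = 75 beats total.
75 beats ÷ 50 chords = 1.5 beats per chord.
(That is a dotted quarter note.)

1.5 beats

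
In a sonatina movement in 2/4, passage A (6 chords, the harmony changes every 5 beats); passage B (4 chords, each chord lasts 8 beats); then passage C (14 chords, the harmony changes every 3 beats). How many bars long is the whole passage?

52 bars

A: 6 × 5 = 30 beats = 15 bars.
B: 4 × 8 = 32 beats = 16 bars.
C: 14 × 3 = 42 beats = 21 bars.
Total: 15 + 16 + 21 = 52 bars.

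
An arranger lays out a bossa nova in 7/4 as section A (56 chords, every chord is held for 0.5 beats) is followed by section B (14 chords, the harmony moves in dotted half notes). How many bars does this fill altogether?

10 bars

A: 56 × 0.5 = 28 beats = 4 bars.
B: 14 × 3 = 42 beats = 6 bars.
Total: 4 + 6 = 10 bars.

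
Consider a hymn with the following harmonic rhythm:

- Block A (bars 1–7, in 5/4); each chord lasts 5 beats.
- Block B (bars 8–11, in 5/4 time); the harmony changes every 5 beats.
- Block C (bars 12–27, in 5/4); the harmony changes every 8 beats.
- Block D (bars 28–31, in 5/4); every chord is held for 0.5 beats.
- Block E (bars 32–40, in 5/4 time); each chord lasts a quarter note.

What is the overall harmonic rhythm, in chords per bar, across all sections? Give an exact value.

A: 7 × 5 = 35 beats ÷ 5 = 7 chords.
B: 4 × 5 = 20 beats ÷ 5 = 4 chords.
C: 16 × 5 = 80 beats ÷ 8 = 10 chords.
D: 4 × 5 = 20 beats ÷ 0.5 = 40 chords.
E: 9 × 5 = 45 beats ÷ 1 = 45 chords.
Overall: 106 chords over 40 bars → 106/40 = 2.65 chords per bar.

2.65 chords per bar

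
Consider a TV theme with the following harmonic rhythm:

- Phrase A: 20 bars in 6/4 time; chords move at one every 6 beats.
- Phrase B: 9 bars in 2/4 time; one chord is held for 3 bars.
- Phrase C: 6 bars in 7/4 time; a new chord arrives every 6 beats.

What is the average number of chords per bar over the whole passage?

A: 20 bars of 6 beats is 120 beats; at 6 beats each that's 20 chords.
B: 9 bars of 2 beats is 18 beats; at 6 beats each that's 3 chords.
C: 6 bars of 7 beats is 42 beats; at 6 beats each that's 7 chords.
Overall: 30 chords over 35 bars → 30/35 = 6/7 chords per bar.

6/7 chords per bar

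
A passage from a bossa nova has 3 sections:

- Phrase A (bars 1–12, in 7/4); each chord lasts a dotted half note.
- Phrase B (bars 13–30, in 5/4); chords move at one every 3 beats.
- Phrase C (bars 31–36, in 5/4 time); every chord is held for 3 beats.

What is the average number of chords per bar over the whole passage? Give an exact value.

17/9 chords per bar

A: 12 × 7 = 84 beats ÷ 3 = 28 chords.
B: 18 × 5 = 90 beats ÷ 3 = 30 chords.
C: 6 × 5 = 30 beats ÷ 3 = 10 chords.
Overall: 68 chords over 36 bars → 68/36 = 17/9 chords per bar.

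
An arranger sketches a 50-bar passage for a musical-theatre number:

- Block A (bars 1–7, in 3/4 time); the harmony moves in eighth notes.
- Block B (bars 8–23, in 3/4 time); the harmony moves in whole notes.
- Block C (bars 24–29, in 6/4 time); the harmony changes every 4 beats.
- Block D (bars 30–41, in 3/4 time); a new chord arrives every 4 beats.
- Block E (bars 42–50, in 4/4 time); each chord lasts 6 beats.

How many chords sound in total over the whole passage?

A: 7·3 = 21 beats, 21/0.5 = 42 chords.
B: 16·3 = 48 beats, 48/4 = 12 chords.
C: 6·6 = 36 beats, 36/4 = 9 chords.
D: 12·3 = 36 beats, 36/4 = 9 chords.
E: 9·4 = 36 beats, 36/6 = 6 chords.
Total: 42 + 12 + 9 + 9 + 6 = 78.

78 chords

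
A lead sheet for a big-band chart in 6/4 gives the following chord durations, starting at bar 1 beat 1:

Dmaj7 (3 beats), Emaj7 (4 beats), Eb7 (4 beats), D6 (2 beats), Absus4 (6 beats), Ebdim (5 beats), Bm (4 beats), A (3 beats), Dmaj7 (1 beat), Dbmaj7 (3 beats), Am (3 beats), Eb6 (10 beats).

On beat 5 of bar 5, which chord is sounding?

Beat 5 of bar 5 is beat (5−1)×6 + 5 = 29 overall.
Running totals: Dmaj7 ends at 3, Emaj7 ends at 7, Eb7 ends at 11, D6 ends at 13, Absus4 ends at 19, Ebdim ends at 24, Bm ends at 28, A ends at 31.
Beat 29 falls within A.

A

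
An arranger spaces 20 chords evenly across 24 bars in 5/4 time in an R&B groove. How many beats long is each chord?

24 bars × 5 beats/bar = 120 beats total.
120 beats ÷ 20 chords = 6 beats per chord.

6 beats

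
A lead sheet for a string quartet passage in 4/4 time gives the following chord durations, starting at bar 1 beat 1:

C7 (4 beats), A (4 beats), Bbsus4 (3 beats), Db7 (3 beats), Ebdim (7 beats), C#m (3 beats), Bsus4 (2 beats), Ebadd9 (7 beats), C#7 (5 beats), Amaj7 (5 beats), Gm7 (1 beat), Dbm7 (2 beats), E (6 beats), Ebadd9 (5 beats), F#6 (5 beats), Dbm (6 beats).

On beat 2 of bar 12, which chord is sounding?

Beat 2 of bar 12 is beat (12−1)×4 + 2 = 46 overall.
Running totals: C7 ends at 4, A ends at 8, Bbsus4 ends at 11, Db7 ends at 14, Ebdim ends at 21, C#m ends at 24, Bsus4 ends at 26, Ebadd9 ends at 33, C#7 ends at 38, Amaj7 ends at 43, Gm7 ends at 44, Dbm7 ends at 46.
Beat 46 falls within Dbm7.

Dbm7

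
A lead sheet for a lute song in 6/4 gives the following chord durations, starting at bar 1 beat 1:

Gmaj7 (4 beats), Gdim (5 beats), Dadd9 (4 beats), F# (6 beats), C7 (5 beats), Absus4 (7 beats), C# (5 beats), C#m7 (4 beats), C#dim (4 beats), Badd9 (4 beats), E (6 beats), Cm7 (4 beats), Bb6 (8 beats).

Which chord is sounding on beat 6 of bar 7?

C#dim

Beat 6 of bar 7 is beat (7−1)×6 + 6 = 42 overall.
Running totals: Gmaj7 ends at 4, Gdim ends at 9, Dadd9 ends at 13, F# ends at 19, C7 ends at 24, Absus4 ends at 31, C# ends at 36, C#m7 ends at 40, C#dim ends at 44.
Beat 42 falls within C#dim.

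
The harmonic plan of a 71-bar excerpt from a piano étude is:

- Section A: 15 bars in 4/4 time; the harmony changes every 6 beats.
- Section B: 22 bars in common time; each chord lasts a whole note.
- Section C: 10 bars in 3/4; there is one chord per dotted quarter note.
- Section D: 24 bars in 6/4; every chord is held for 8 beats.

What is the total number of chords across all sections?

70 chords

A has 60 beats and chords last 6 each, so 10 chords.
B has 88 beats and chords last 4 each, so 22 chords.
C has 30 beats and chords last 1.5 each, so 20 chords.
D has 144 beats and chords last 8 each, so 18 chords.
Total: 10 + 22 + 20 + 18 = 70.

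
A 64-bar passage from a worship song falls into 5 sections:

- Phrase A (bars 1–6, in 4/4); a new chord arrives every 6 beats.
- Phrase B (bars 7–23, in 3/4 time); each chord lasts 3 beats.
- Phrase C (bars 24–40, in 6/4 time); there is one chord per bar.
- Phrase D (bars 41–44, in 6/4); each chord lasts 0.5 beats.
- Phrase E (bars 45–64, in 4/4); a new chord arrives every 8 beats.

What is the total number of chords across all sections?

96 chords

A: 6·4 = 24 beats, 24/6 = 4 chords.
B: 17·3 = 51 beats, 51/3 = 17 chords.
C: 17·6 = 102 beats, 102/6 = 17 chords.
D: 4·6 = 24 beats, 24/0.5 = 48 chords.
E: 20·4 = 80 beats, 80/8 = 10 chords.
Total: 4 + 17 + 17 + 48 + 10 = 96.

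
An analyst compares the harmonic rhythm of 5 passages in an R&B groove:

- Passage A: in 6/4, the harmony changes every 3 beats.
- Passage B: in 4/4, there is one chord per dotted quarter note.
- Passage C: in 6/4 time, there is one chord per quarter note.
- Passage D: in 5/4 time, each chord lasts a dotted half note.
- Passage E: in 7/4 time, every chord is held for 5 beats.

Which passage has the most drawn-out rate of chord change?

A: 6 beats/bar ÷ 3 beats/chord = 2 chords/bar.
B: 4 beats/bar ÷ 1.5 beats/chord = 8/3 chords/bar.
C: 6 beats/bar ÷ 1 beat/chord = 6 chords/bar.
D: 5 beats/bar ÷ 3 beats/chord = 5/3 chords/bar.
E: 7 beats/bar ÷ 5 beats/chord = 1.4 chords/bar.
Slowest is E at 1.4 chords/bar.

Passage E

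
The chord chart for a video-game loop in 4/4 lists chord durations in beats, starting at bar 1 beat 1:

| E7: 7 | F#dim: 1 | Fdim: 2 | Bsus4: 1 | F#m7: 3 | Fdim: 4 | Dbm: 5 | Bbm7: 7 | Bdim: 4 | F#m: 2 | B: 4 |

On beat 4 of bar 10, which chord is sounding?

B

Beat 4 of bar 10 is beat (10−1)×4 + 4 = 40 overall.
Running totals: E7 ends at 7, F#dim ends at 8, Fdim ends at 10, Bsus4 ends at 11, F#m7 ends at 14, Fdim ends at 18, Dbm ends at 23, Bbm7 ends at 30, Bdim ends at 34, F#m ends at 36, B ends at 40.
Beat 40 falls within B.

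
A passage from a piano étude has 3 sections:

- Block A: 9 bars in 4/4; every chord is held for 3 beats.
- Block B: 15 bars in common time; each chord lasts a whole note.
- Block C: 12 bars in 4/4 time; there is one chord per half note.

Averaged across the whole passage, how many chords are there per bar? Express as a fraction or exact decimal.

A: 9 bars of 4 beats is 36 beats; at 3 beats each that's 12 chords.
B: 15 bars of 4 beats is 60 beats; at 4 beats each that's 15 chords.
C: 12 bars of 4 beats is 48 beats; at 2 beats each that's 24 chords.
Overall: 51 chords over 36 bars → 51/36 = 17/12 chords per bar.

17/12 chords per bar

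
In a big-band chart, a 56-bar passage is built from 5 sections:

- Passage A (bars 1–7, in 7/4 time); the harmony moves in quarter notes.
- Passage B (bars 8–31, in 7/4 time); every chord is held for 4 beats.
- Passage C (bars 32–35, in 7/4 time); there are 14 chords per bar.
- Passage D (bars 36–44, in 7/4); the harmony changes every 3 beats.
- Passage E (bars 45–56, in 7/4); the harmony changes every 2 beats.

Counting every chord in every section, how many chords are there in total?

210 chords

A has 49 beats and chords last 1 each, so 49 chords.
B has 168 beats and chords last 4 each, so 42 chords.
C has 28 beats and chords last 0.5 each, so 56 chords.
D has 63 beats and chords last 3 each, so 21 chords.
E has 84 beats and chords last 2 each, so 42 chords.
Total: 49 + 42 + 56 + 21 + 42 = 210.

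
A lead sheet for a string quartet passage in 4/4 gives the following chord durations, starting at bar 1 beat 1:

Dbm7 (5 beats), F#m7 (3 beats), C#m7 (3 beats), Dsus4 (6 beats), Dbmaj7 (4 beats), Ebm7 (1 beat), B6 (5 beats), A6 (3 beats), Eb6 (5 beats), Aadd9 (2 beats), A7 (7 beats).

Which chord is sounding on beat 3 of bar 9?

Eb6

Beat 3 of bar 9 is beat (9−1)×4 + 3 = 35 overall.
Running totals: Dbm7 ends at 5, F#m7 ends at 8, C#m7 ends at 11, Dsus4 ends at 17, Dbmaj7 ends at 21, Ebm7 ends at 22, B6 ends at 27, A6 ends at 30, Eb6 ends at 35.
Beat 35 falls within Eb6.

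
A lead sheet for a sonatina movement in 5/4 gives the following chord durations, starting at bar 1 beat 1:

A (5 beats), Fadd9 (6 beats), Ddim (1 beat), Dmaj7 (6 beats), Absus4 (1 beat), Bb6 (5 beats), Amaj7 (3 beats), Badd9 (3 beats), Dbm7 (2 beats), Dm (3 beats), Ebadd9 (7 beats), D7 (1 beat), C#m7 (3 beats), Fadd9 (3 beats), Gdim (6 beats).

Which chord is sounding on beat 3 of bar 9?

D7

Beat 3 of bar 9 is beat (9−1)×5 + 3 = 43 overall.
Running totals: A ends at 5, Fadd9 ends at 11, Ddim ends at 12, Dmaj7 ends at 18, Absus4 ends at 19, Bb6 ends at 24, Amaj7 ends at 27, Badd9 ends at 30, Dbm7 ends at 32, Dm ends at 35, Ebadd9 ends at 42, D7 ends at 43.
Beat 43 falls within D7.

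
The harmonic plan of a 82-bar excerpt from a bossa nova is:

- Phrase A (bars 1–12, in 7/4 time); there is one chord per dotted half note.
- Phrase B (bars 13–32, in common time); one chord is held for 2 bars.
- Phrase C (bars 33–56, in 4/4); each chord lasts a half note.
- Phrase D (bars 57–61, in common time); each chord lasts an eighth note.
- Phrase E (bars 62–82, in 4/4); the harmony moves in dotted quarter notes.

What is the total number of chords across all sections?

182 chords

A: 12·7 = 84 beats, 84/3 = 28 chords.
B: 20·4 = 80 beats, 80/8 = 10 chords.
C: 24·4 = 96 beats, 96/2 = 48 chords.
D: 5·4 = 20 beats, 20/0.5 = 40 chords.
E: 21·4 = 84 beats, 84/1.5 = 56 chords.
Total: 28 + 10 + 48 + 40 + 56 = 182.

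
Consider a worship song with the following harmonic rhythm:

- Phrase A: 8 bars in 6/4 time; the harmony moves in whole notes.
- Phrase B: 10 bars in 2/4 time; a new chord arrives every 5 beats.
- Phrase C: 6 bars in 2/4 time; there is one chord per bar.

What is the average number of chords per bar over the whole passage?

A: 8 × 6 = 48 beats ÷ 4 = 12 chords.
B: 10 × 2 = 20 beats ÷ 5 = 4 chords.
C: 6 × 2 = 12 beats ÷ 2 = 6 chords.
Overall: 22 chords over 24 bars → 22/24 = 11/12 chords per bar.

11/12 chords per bar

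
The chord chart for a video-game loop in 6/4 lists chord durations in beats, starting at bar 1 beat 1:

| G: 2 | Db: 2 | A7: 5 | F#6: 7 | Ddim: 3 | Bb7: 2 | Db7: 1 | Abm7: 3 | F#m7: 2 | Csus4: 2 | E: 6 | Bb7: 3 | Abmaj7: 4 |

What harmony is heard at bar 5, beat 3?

Beat 3 of bar 5 is beat (5−1)×6 + 3 = 27 overall.
Running totals: G ends at 2, Db ends at 4, A7 ends at 9, F#6 ends at 16, Ddim ends at 19, Bb7 ends at 21, Db7 ends at 22, Abm7 ends at 25, F#m7 ends at 27.
Beat 27 falls within F#m7.

F#m7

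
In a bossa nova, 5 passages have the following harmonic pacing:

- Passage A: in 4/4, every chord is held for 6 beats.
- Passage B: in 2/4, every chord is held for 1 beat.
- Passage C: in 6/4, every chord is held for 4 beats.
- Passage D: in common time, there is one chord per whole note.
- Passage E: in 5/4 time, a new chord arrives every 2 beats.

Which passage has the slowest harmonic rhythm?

Passage A

A: 4/6 = 2/3 chords/bar.
B: 2/1 = 2 chords/bar.
C: 6/4 = 1.5 chords/bar.
D: 4/4 = 1 chord/bar.
E: 5/2 = 2.5 chords/bar.
Slowest is A at 2/3 chords/bar.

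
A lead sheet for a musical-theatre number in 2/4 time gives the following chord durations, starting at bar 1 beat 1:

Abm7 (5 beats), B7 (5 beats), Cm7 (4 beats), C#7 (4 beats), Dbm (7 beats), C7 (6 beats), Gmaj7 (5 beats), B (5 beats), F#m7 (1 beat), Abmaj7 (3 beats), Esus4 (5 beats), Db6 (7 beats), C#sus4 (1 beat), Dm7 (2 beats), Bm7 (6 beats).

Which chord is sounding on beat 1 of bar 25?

Beat 1 of bar 25 is beat (25−1)×2 + 1 = 49 overall.
Running totals: Abm7 ends at 5, B7 ends at 10, Cm7 ends at 14, C#7 ends at 18, Dbm ends at 25, C7 ends at 31, Gmaj7 ends at 36, B ends at 41, F#m7 ends at 42, Abmaj7 ends at 45, Esus4 ends at 50.
Beat 49 falls within Esus4.

Esus4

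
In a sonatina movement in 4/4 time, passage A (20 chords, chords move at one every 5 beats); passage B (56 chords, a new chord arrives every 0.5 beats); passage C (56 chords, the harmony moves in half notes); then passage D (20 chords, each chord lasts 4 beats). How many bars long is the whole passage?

A: 20 × 5 = 100 beats = 25 bars.
B: 56 × 0.5 = 28 beats = 7 bars.
C: 56 × 2 = 112 beats = 28 bars.
D: 20 × 4 = 80 beats = 20 bars.
Total: 25 + 7 + 28 + 20 = 80 bars.

80 bars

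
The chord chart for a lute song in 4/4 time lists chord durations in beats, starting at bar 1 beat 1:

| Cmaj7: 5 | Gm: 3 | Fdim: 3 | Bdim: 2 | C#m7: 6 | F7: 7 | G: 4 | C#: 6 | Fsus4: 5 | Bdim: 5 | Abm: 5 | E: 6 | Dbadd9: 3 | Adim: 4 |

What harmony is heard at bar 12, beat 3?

Abm

Beat 3 of bar 12 is beat (12−1)×4 + 3 = 47 overall.
Running totals: Cmaj7 ends at 5, Gm ends at 8, Fdim ends at 11, Bdim ends at 13, C#m7 ends at 19, F7 ends at 26, G ends at 30, C# ends at 36, Fsus4 ends at 41, Bdim ends at 46, Abm ends at 51.
Beat 47 falls within Abm.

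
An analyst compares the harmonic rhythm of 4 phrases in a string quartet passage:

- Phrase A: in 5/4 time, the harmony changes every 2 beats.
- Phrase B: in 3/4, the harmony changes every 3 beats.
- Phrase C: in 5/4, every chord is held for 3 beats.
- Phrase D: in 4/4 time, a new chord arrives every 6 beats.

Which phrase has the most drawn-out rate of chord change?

Phrase D

A: each chord is 2 beats in 5/4, so 2.5 per bar.
B: each chord is 3 beats in 3/4, so 1 per bar.
C: each chord is 3 beats in 5/4, so 5/3 per bar.
D: each chord is 6 beats in 4/4, so 2/3 per bar.
Slowest is D at 2/3 chords/bar.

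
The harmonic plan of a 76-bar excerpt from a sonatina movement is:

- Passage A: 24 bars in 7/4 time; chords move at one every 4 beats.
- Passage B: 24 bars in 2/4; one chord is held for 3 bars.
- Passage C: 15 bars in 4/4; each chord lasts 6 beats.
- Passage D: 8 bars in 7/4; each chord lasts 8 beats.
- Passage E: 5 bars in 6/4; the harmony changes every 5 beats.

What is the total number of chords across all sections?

73 chords

A has 168 beats and chords last 4 each, so 42 chords.
B has 48 beats and chords last 6 each, so 8 chords.
C has 60 beats and chords last 6 each, so 10 chords.
D has 56 beats and chords last 8 each, so 7 chords.
E has 30 beats and chords last 5 each, so 6 chords.
Total: 42 + 8 + 10 + 7 + 6 = 73.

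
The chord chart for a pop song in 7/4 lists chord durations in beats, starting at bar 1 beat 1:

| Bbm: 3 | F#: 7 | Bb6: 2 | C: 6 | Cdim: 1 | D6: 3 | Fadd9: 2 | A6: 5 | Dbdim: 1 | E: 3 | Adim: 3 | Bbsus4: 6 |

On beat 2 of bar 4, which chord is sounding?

Fadd9

Beat 2 of bar 4 is beat (4−1)×7 + 2 = 23 overall.
Running totals: Bbm ends at 3, F# ends at 10, Bb6 ends at 12, C ends at 18, Cdim ends at 19, D6 ends at 22, Fadd9 ends at 24.
Beat 23 falls within Fadd9.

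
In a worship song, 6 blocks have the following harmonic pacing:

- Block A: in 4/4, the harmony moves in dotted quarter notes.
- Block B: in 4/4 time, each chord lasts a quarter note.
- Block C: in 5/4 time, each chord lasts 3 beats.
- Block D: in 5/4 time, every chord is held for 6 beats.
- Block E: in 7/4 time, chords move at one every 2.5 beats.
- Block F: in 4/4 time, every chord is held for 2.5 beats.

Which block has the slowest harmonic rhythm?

A: 4/1.5 = 8/3 chords/bar.
B: 4/1 = 4 chords/bar.
C: 5/3 = 5/3 chords/bar.
D: 5/6 = 5/6 chords/bar.
E: 7/2.5 = 2.8 chords/bar.
F: 4/2.5 = 1.6 chords/bar.
Slowest is D at 5/6 chords/bar.

Block D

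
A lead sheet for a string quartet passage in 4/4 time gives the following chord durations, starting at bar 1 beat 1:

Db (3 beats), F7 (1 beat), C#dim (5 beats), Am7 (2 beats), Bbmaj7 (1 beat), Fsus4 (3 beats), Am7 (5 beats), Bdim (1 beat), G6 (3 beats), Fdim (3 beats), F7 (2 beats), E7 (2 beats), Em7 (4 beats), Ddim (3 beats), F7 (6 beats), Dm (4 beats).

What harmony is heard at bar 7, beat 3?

Beat 3 of bar 7 is beat (7−1)×4 + 3 = 27 overall.
Running totals: Db ends at 3, F7 ends at 4, C#dim ends at 9, Am7 ends at 11, Bbmaj7 ends at 12, Fsus4 ends at 15, Am7 ends at 20, Bdim ends at 21, G6 ends at 24, Fdim ends at 27.
Beat 27 falls within Fdim.

Fdim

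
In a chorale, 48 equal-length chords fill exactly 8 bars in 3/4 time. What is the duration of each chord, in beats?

8 bars × 3 beats/bar = 24 beats total.
24 beats ÷ 48 chords = 0.5 beats per chord.
(That is an eighth note.)

0.5 beats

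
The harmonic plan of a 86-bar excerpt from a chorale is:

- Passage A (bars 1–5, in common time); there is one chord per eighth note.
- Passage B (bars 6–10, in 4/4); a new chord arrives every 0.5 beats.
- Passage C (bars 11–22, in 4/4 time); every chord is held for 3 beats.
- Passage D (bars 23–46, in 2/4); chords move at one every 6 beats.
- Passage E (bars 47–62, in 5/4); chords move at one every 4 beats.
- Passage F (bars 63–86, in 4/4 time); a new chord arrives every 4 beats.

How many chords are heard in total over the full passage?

A has 20 beats and chords last 0.5 each, so 40 chords.
B has 20 beats and chords last 0.5 each, so 40 chords.
C has 48 beats and chords last 3 each, so 16 chords.
D has 48 beats and chords last 6 each, so 8 chords.
E has 80 beats and chords last 4 each, so 20 chords.
F has 96 beats and chords last 4 each, so 24 chords.
Total: 40 + 40 + 16 + 8 + 20 + 24 = 148.

148 chords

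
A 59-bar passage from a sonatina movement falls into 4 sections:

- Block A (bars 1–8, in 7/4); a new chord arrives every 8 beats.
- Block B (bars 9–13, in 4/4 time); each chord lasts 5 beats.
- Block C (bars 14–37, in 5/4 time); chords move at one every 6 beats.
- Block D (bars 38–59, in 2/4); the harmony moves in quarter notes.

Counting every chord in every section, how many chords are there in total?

75 chords

A: 8 bars × 7 beats = 56 beats; 8 beats/chord → 7 chords.
B: 5 bars × 4 beats = 20 beats; 5 beats/chord → 4 chords.
C: 24 bars × 5 beats = 120 beats; 6 beats/chord → 20 chords.
D: 22 bars × 2 beats = 44 beats; 1 beat/chord → 44 chords.
Total: 7 + 4 + 20 + 44 = 75.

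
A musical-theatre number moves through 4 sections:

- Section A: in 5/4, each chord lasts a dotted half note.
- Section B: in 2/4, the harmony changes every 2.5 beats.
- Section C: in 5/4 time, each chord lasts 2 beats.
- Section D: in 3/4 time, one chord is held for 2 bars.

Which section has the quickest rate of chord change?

A: each chord is 3 beats in 5/4, so 5/3 per bar.
B: each chord is 2.5 beats in 2/4, so 0.8 per bar.
C: each chord is 2 beats in 5/4, so 2.5 per bar.
D: each chord is 6 beats in 3/4, so 0.5 per bar.
Fastest is C at 2.5 chords/bar.

Section C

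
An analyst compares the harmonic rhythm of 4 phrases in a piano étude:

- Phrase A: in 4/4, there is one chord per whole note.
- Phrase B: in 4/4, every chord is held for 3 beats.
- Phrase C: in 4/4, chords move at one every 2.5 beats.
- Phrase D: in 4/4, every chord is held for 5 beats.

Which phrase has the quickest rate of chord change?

Phrase C

A: each chord is 4 beats in 4/4, so 1 per bar.
B: each chord is 3 beats in 4/4, so 4/3 per bar.
C: each chord is 2.5 beats in 4/4, so 1.6 per bar.
D: each chord is 5 beats in 4/4, so 0.8 per bar.
Fastest is C at 1.6 chords/bar.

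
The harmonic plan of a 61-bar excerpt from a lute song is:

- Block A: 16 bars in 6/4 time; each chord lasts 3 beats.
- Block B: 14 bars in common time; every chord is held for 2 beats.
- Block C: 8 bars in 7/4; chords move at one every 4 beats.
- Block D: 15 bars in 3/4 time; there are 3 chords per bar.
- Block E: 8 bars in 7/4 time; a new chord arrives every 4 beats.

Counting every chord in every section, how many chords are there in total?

A: 16·6 = 96 beats, 96/3 = 32 chords.
B: 14·4 = 56 beats, 56/2 = 28 chords.
C: 8·7 = 56 beats, 56/4 = 14 chords.
D: 15·3 = 45 beats, 45/1 = 45 chords.
E: 8·7 = 56 beats, 56/4 = 14 chords.
Total: 32 + 28 + 14 + 45 + 14 = 133.

133 chords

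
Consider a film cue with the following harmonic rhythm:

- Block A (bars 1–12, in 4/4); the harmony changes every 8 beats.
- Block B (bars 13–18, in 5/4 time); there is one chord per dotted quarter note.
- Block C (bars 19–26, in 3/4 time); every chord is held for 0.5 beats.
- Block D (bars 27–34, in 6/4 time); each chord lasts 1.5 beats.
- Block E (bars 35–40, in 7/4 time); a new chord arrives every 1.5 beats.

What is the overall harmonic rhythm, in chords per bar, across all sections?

A: 12 × 4 = 48 beats ÷ 8 = 6 chords.
B: 6 × 5 = 30 beats ÷ 1.5 = 20 chords.
C: 8 × 3 = 24 beats ÷ 0.5 = 48 chords.
D: 8 × 6 = 48 beats ÷ 1.5 = 32 chords.
E: 6 × 7 = 42 beats ÷ 1.5 = 28 chords.
Overall: 134 chords over 40 bars → 134/40 = 3.35 chords per bar.

3.35 chords per bar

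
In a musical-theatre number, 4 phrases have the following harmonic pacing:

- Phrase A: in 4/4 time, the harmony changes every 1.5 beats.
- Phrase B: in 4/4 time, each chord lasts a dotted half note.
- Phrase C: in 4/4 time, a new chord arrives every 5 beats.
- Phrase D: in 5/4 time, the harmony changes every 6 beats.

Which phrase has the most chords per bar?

A: each chord is 1.5 beats in 4/4, so 8/3 per bar.
B: each chord is 3 beats in 4/4, so 4/3 per bar.
C: each chord is 5 beats in 4/4, so 0.8 per bar.
D: each chord is 6 beats in 5/4, so 5/6 per bar.
Fastest is A at 8/3 chords/bar.

Phrase A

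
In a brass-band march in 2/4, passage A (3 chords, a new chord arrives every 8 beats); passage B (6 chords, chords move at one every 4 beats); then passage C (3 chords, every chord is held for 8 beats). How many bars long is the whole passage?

36 bars

A: 3 × 8 = 24 beats = 12 bars.
B: 6 × 4 = 24 beats = 12 bars.
C: 3 × 8 = 24 beats = 12 bars.
Total: 12 + 12 + 12 = 36 bars.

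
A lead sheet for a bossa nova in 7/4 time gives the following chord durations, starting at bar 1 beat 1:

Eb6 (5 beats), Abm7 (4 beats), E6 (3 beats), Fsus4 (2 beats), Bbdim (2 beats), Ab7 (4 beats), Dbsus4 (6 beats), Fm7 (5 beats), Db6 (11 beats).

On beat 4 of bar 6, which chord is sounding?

Beat 4 of bar 6 is beat (6−1)×7 + 4 = 39 overall.
Running totals: Eb6 ends at 5, Abm7 ends at 9, E6 ends at 12, Fsus4 ends at 14, Bbdim ends at 16, Ab7 ends at 20, Dbsus4 ends at 26, Fm7 ends at 31, Db6 ends at 42.
Beat 39 falls within Db6.

Db6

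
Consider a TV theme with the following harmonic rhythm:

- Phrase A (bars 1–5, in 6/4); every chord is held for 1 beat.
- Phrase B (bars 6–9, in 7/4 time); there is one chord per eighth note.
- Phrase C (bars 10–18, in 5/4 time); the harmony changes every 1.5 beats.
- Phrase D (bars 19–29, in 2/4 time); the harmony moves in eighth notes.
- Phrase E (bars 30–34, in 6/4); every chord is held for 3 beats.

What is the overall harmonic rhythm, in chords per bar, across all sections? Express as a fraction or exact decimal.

5 chords per bar

A: 5 × 6 = 30 beats ÷ 1 = 30 chords.
B: 4 × 7 = 28 beats ÷ 0.5 = 56 chords.
C: 9 × 5 = 45 beats ÷ 1.5 = 30 chords.
D: 11 × 2 = 22 beats ÷ 0.5 = 44 chords.
E: 5 × 6 = 30 beats ÷ 3 = 10 chords.
Overall: 170 chords over 34 bars → 170/34 = 5 chords per bar.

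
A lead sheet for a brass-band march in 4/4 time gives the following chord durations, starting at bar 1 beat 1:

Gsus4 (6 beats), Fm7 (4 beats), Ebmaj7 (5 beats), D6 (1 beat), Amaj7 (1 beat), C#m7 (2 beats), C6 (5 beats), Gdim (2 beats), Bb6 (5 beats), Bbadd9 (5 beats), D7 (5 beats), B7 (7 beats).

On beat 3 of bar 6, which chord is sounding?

Beat 3 of bar 6 is beat (6−1)×4 + 3 = 23 overall.
Running totals: Gsus4 ends at 6, Fm7 ends at 10, Ebmaj7 ends at 15, D6 ends at 16, Amaj7 ends at 17, C#m7 ends at 19, C6 ends at 24.
Beat 23 falls within C6.

C6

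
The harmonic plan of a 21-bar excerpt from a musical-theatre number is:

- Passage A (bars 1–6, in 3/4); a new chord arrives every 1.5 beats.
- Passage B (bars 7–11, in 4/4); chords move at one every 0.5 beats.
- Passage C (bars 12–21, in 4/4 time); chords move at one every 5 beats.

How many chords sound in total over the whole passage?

A has 18 beats and chords last 1.5 each, so 12 chords.
B has 20 beats and chords last 0.5 each, so 40 chords.
C has 40 beats and chords last 5 each, so 8 chords.
Total: 12 + 40 + 8 = 60.

60 chords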